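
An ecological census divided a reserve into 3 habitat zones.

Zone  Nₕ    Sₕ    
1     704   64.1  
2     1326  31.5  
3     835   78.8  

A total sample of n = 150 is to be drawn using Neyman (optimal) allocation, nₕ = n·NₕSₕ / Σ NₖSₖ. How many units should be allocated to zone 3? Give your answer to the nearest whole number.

Σ NₕSₕ = 704·64.1 + 1326·31.5 + 835·78.8 = 152693.4.
Share for 3: 65798/152693.4 = 0.43092.
n_3 = 150 × 0.43092 = 64.637... → 65.

65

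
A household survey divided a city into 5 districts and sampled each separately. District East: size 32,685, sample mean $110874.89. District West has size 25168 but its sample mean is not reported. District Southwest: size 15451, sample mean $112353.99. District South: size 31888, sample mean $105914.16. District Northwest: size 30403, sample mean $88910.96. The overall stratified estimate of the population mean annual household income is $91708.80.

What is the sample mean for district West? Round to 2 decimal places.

39525.46

N = 32685 + 25168 + 15451 + 31888 + 30403 = 135595.
Overall total = μ·N = 91708.80·135595 = 12435254736.
Subtract the known strata: 32685·110874.89 + 15451·112353.99 + 31888·105914.16 + 30403·88910.96 = 11440477930.1.
Remaining total for district West: 12435254736 − 11440477930.1 = 994776805.9.
Divide by its size: 994776805.9 / 25168 = 39525.4611... → 39525.46.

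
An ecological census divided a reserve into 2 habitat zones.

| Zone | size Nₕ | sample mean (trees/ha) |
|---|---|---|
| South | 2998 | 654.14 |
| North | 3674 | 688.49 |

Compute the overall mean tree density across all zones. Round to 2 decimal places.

673.06

x̄_st = (Σ Nₕx̄ₕ) / (Σ Nₕ) = (2998·654.14 + 3674·688.49) / 6672
= 4490623.98 / 6672 = 673.0552... → 673.06.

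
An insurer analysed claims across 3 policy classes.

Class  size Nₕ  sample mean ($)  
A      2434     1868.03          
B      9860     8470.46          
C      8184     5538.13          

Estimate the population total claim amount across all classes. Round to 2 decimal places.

A: 2434·1868.03 = 4546785.02
B: 9860·8470.46 = 83518735.6
C: 8184·5538.13 = 45324055.92
τ̂ = Σ Nₕx̄ₕ = 133389576.54.

133389576.54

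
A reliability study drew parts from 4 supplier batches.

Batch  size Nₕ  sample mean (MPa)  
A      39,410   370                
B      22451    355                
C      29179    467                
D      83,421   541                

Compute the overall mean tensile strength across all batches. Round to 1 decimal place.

x̄_st = (Σ Nₕx̄ₕ) / (Σ Nₕ) = (39410·370 + 22451·355 + 29179·467 + 83421·541) / 174461
= 81309159 / 174461 = 466.059... → 466.1.

466.1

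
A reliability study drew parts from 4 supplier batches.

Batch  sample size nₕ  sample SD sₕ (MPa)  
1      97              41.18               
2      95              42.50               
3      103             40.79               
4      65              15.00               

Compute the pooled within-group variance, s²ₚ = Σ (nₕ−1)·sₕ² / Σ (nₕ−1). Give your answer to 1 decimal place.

1451.4

Degrees of freedom: 96 + 94 + 102 + 64 = 356.
Σ(nₕ−1)sₕ² = 96·1695.7924 + 94·1806.25 + 102·1663.8241 + 64·225 = 516693.6286.
s²ₚ = 516693.6286 / 356 = 1451.387... → 1451.4.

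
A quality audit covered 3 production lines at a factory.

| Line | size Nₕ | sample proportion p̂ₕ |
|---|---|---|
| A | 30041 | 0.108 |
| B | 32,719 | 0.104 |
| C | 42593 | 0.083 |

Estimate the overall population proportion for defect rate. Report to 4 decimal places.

0.0967

N = 30041 + 32719 + 42593 = 105353.
Overall proportion = Σ (Nₕ/N)·p̂ₕ.
Σ Nₕp̂ₕ = 3244.428 + 3402.776 + 3535.219 = 10182.423.
10182.423 / 105353 = 0.096651... → 0.0967.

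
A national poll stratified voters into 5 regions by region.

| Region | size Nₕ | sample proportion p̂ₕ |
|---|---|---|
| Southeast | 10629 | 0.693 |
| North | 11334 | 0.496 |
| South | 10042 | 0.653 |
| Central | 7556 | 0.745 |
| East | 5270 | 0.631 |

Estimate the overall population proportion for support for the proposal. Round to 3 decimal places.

0.636

Wₕ = Nₕ/N with N = 44831: 0.2371, 0.2528, 0.2240, 0.1685, 0.1176.
p̂_st = 0.2371·0.693 + 0.2528·0.496 + 0.2240·0.653 + 0.1685·0.745 + 0.1176·0.631 ≈ 0.63571... → 0.636.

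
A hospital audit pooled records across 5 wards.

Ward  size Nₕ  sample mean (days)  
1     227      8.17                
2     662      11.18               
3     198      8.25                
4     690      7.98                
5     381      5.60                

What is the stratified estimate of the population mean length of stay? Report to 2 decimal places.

8.59

N = 227 + 662 + 198 + 690 + 381 = 2158.
Overall mean = Σ (Nₕ/N)·x̄ₕ — weight by population share, not a simple average.
Σ Nₕx̄ₕ = 227·8.17 + 662·11.18 + 198·8.25 + 690·7.98 + 381·5.60 = 1854.59 + 7401.16 + 1633.5 + 5506.2 + 2133.6 = 18529.05.
Divide by N: 18529.05 / 2158 = 8.5862... → 8.59.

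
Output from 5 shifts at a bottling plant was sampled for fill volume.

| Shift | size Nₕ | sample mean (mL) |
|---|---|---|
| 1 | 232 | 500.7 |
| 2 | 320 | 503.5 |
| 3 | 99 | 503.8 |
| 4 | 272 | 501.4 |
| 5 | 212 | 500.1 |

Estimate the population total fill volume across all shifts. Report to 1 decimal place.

569560.6

1: 232·500.7 = 116162.4
2: 320·503.5 = 161120
3: 99·503.8 = 49876.2
4: 272·501.4 = 136380.8
5: 212·500.1 = 106021.2
τ̂ = Σ Nₕx̄ₕ = 569560.6.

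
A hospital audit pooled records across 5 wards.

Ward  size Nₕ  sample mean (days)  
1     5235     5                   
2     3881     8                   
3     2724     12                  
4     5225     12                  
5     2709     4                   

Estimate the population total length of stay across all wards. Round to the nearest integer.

Population total = Σ Nₕ·x̄ₕ (each stratum's size times its mean).
5235·5 + 3881·8 + 2724·12 + 5225·12 + 2709·4 = 26175 + 31048 + 32688 + 62700 + 10836 = 163447.

163447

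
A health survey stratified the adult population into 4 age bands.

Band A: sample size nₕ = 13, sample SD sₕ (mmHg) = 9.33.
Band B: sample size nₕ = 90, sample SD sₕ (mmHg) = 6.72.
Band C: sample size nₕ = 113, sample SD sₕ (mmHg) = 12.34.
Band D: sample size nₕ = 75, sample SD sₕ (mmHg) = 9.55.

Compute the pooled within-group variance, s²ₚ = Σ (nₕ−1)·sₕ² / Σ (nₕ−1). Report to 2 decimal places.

A: (13−1)·9.33² = 12·87.0489 = 1044.5868
B: (90−1)·6.72² = 89·45.1584 = 4019.0976
C: (113−1)·12.34² = 112·152.2756 = 17054.8672
D: (75−1)·9.55² = 74·91.2025 = 6748.985
Numerator = 28867.5366; denominator = Σ(nₕ−1) = 287.
s²ₚ = 28867.5366/287 = 100.5838... → 100.58.

100.58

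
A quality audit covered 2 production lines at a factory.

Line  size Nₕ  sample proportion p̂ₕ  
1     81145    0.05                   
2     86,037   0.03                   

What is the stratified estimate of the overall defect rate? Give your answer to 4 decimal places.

N = 81145 + 86037 = 167182.
Overall proportion = Σ (Nₕ/N)·p̂ₕ.
Σ Nₕp̂ₕ = 4057.25 + 2581.11 = 6638.36.
6638.36 / 167182 = 0.039707... → 0.0397.

0.0397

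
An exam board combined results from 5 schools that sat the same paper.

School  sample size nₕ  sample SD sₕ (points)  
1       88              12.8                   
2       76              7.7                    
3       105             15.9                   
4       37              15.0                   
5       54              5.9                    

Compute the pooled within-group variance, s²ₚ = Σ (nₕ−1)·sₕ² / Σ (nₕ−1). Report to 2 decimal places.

154.75

1: (88−1)·12.8² = 87·163.84 = 14254.08
2: (76−1)·7.7² = 75·59.29 = 4446.75
3: (105−1)·15.9² = 104·252.81 = 26292.24
4: (37−1)·15.0² = 36·225 = 8100
5: (54−1)·5.9² = 53·34.81 = 1844.93
Numerator = 54938; denominator = Σ(nₕ−1) = 355.
s²ₚ = 54938/355 = 154.7549... → 154.75.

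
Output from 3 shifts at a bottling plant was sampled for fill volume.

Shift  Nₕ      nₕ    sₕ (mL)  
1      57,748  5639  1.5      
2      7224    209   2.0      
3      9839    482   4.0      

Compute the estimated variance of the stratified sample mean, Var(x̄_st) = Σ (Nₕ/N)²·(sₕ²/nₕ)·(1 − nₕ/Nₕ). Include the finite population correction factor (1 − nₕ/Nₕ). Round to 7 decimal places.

0.0009339

N = 74811; Wₕ = Nₕ/N.
shift 1: (57748/74811)²·1.5²/5639·(1 − 5639/57748) = 0.0002145355
shift 2: (7224/74811)²·2.0²/209·(1 − 209/7224) = 0.0001732959
shift 3: (9839/74811)²·4.0²/482·(1 − 482/9839) = 0.0005460465
Sum = 0.0009338779 → 0.0009339.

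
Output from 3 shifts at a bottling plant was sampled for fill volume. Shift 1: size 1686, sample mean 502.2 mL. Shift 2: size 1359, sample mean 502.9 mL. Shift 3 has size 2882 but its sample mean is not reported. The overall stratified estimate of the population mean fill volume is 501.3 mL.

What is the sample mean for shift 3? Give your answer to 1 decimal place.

500.0

N = 1686 + 1359 + 2882 = 5927.
Overall total = μ·N = 501.3·5927 = 2971205.1.
Subtract the known strata: 1686·502.2 + 1359·502.9 = 1530150.3.
Remaining total for shift 3: 2971205.1 − 1530150.3 = 1441054.8.
Divide by its size: 1441054.8 / 2882 = 500.019... → 500.0.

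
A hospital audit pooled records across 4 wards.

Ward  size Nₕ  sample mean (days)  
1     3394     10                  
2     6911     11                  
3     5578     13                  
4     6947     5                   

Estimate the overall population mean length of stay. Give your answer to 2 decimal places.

9.51

N = 3394 + 6911 + 5578 + 6947 = 22830.
Weight each subgroup mean by Nₕ/N and sum.
Σ Nₕx̄ₕ = 3394·10 + 6911·11 + 5578·13 + 6947·5 = 33940 + 76021 + 72514 + 34735 = 217210.
Divide by N: 217210 / 22830 = 9.5142... → 9.51.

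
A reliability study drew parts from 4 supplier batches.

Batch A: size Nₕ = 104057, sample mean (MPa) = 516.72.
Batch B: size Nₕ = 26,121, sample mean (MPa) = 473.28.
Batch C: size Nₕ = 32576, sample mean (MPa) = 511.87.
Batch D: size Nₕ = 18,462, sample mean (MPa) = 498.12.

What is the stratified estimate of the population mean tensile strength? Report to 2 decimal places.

507.69

N = 181216; weights Wₕ = Nₕ/N = (0.5742, 0.1441, 0.1798, 0.1019).
x̄_st = Σ Wₕ·x̄ₕ = 0.5742·516.72 + 0.1441·473.28 + 0.1798·511.87 + 0.1019·498.12 ≈ 507.6916...
→ 507.69.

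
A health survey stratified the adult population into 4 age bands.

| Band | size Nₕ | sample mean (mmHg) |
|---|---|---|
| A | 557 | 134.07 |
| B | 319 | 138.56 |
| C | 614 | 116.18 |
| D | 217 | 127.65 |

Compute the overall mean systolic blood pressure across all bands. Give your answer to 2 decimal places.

127.66

N = 557 + 319 + 614 + 217 = 1707.
Weight each subgroup mean by Nₕ/N and sum.
Σ Nₕx̄ₕ = 557·134.07 + 319·138.56 + 614·116.18 + 217·127.65 = 74676.99 + 44200.64 + 71334.52 + 27700.05 = 217912.2.
Divide by N: 217912.2 / 1707 = 127.6580... → 127.66.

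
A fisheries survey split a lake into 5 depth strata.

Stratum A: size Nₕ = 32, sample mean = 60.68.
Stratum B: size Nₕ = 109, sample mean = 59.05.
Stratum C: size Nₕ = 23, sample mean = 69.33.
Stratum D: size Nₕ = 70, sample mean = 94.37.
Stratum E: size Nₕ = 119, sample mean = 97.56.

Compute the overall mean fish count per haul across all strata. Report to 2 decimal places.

79.85

x̄_st = (Σ Nₕx̄ₕ) / (Σ Nₕ) = (32·60.68 + 109·59.05 + 23·69.33 + 70·94.37 + 119·97.56) / 353
= 28188.34 / 353 = 79.8537... → 79.85.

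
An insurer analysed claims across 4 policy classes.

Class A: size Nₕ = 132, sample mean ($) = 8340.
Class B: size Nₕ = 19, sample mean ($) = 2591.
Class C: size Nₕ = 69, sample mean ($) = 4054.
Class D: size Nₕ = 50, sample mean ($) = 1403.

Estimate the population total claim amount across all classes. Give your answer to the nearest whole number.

Population total = Σ Nₕ·x̄ₕ (each stratum's size times its mean).
132·8340 + 19·2591 + 69·4054 + 50·1403 = 1100880 + 49229 + 279726 + 70150 = 1499985.

1499985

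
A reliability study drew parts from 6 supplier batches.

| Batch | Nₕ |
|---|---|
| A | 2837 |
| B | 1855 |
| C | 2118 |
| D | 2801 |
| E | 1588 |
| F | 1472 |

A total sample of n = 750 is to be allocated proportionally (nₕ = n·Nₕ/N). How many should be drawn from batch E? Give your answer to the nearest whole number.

Share of batch E = 1588/12671 = 0.12533.
Allocate 750 × 0.12533 = 93.994... → 94.

94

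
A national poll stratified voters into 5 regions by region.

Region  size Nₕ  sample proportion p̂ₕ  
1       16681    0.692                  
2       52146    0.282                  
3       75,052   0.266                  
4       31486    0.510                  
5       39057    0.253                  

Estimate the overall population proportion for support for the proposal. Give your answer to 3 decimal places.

0.336

Wₕ = Nₕ/N with N = 214422: 0.0778, 0.2432, 0.3500, 0.1468, 0.1822.
p̂_st = 0.0778·0.692 + 0.2432·0.282 + 0.3500·0.266 + 0.1468·0.510 + 0.1822·0.253 ≈ 0.33649... → 0.336.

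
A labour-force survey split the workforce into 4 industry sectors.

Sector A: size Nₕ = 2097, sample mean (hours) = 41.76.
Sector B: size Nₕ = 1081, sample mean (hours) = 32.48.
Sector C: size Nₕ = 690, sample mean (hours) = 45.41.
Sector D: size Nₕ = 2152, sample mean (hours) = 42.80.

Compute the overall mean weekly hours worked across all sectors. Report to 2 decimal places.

40.88

N = 6020; weights Wₕ = Nₕ/N = (0.3483, 0.1796, 0.1146, 0.3575).
x̄_st = Σ Wₕ·x̄ₕ = 0.3483·41.76 + 0.1796·32.48 + 0.1146·45.41 + 0.3575·42.80 ≈ 40.8837...
→ 40.88.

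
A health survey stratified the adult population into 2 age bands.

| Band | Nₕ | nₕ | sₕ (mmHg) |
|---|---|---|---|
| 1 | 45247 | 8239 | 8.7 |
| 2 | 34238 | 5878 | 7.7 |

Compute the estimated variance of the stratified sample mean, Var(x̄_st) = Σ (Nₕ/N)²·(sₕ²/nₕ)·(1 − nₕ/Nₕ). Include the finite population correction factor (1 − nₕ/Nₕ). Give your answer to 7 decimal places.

0.0039851

N = 79485; Wₕ = Nₕ/N.
band 1: (45247/79485)²·8.7²/8239·(1 − 8239/45247) = 0.0024348883
band 2: (34238/79485)²·7.7²/5878·(1 − 5878/34238) = 0.0015502300
Sum = 0.0039851183 → 0.0039851.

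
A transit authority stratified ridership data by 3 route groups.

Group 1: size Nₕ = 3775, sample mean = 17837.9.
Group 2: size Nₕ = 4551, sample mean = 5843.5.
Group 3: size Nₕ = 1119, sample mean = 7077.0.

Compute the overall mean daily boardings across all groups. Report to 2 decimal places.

x̄_st = (Σ Nₕx̄ₕ) / (Σ Nₕ) = (3775·17837.9 + 4551·5843.5 + 1119·7077.0) / 9445
= 101851004 / 9445 = 10783.5896... → 10783.59.

10783.59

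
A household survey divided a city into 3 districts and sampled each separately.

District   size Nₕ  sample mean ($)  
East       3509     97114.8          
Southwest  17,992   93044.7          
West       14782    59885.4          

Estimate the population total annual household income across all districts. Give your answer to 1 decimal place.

Population total = Σ Nₕ·x̄ₕ (each stratum's size times its mean).
3509·97114.8 + 17992·93044.7 + 14782·59885.4 = 340775833.2 + 1674060242.4 + 885225982.8 = 2900062058.4.

2900062058.4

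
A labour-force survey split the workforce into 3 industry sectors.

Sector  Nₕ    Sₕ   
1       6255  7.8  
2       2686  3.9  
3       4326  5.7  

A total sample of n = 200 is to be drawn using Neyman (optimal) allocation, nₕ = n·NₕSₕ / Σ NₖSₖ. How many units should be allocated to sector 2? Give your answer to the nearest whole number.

25

1: NₕSₕ = 6255·7.8 = 48789
2: NₕSₕ = 2686·3.9 = 10475.4
3: NₕSₕ = 4326·5.7 = 24658.2
Σ NₕSₕ = 83922.6.
n_2 = 200·10475.4/83922.6 = 24.964... → 25.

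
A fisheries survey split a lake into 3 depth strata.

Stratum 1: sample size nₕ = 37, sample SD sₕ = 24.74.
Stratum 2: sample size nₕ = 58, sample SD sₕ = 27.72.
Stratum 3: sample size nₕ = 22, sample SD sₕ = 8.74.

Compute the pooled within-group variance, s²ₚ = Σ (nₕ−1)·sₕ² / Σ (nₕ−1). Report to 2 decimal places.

Degrees of freedom: 36 + 57 + 21 = 114.
Σ(nₕ−1)sₕ² = 36·612.0676 + 57·768.3984 + 21·76.3876 = 67437.282.
s²ₚ = 67437.282 / 114 = 591.5551... → 591.56.

591.56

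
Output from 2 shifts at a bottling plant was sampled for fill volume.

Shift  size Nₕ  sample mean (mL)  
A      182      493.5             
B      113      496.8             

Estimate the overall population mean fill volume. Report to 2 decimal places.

x̄_st = (Σ Nₕx̄ₕ) / (Σ Nₕ) = (182·493.5 + 113·496.8) / 295
= 145955.4 / 295 = 494.7641... → 494.76.

494.76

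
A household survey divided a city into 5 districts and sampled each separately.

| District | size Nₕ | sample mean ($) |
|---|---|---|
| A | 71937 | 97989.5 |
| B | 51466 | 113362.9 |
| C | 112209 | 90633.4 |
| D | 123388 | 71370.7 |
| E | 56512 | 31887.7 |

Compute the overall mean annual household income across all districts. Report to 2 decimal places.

81012.38

x̄_st = (Σ Nₕx̄ₕ) / (Σ Nₕ) = (71937·97989.5 + 51466·113362.9 + 112209·90633.4 + 123388·71370.7 + 56512·31887.7) / 415512
= 33661614487.5 / 415512 = 81012.3763... → 81012.38.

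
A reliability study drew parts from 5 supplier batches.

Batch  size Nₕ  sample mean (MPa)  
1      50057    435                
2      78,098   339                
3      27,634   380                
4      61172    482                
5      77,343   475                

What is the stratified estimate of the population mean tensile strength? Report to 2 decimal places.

x̄_st = (Σ Nₕx̄ₕ) / (Σ Nₕ) = (50057·435 + 78098·339 + 27634·380 + 61172·482 + 77343·475) / 294304
= 124973766 / 294304 = 424.6418... → 424.64.

424.64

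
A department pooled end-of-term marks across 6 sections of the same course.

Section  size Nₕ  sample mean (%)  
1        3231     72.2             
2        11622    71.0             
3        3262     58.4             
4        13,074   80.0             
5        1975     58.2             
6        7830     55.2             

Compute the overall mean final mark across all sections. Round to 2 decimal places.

69.33

x̄_st = (Σ Nₕx̄ₕ) / (Σ Nₕ) = (3231·72.2 + 11622·71.0 + 3262·58.4 + 13074·80.0 + 1975·58.2 + 7830·55.2) / 40994
= 2842022 / 40994 = 69.3278... → 69.33.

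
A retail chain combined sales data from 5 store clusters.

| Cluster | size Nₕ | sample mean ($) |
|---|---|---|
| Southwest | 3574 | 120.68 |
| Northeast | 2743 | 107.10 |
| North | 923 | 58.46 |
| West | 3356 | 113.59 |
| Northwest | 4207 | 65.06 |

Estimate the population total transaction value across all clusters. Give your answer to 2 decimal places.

Southwest: 3574·120.68 = 431310.32
Northeast: 2743·107.10 = 293775.3
North: 923·58.46 = 53958.58
West: 3356·113.59 = 381208.04
Northwest: 4207·65.06 = 273707.42
τ̂ = Σ Nₕx̄ₕ = 1433959.66.

1433959.66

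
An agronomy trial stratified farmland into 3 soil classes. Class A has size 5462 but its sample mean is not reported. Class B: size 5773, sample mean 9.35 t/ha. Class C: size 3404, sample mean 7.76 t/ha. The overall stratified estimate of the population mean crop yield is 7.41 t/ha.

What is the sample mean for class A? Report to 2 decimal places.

N = 5462 + 5773 + 3404 = 14639.
Overall total = μ·N = 7.41·14639 = 108474.99.
Subtract the known strata: 5773·9.35 + 3404·7.76 = 80392.59.
Remaining total for class A: 108474.99 − 80392.59 = 28082.4.
Divide by its size: 28082.4 / 5462 = 5.1414... → 5.14.

5.14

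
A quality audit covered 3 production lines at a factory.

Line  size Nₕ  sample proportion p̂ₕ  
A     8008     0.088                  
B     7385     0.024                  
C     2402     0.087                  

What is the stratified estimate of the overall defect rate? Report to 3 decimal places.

0.061

Wₕ = Nₕ/N with N = 17795: 0.4500, 0.4150, 0.1350.
p̂_st = 0.4500·0.088 + 0.4150·0.024 + 0.1350·0.087 ≈ 0.06130... → 0.061.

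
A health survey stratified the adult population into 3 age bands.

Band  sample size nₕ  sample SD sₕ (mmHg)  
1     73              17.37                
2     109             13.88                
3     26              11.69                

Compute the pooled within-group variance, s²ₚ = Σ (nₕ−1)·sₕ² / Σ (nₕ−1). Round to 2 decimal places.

224.13

1: (73−1)·17.37² = 72·301.7169 = 21723.6168
2: (109−1)·13.88² = 108·192.6544 = 20806.6752
3: (26−1)·11.69² = 25·136.6561 = 3416.4025
Numerator = 45946.6945; denominator = Σ(nₕ−1) = 205.
s²ₚ = 45946.6945/205 = 224.1302... → 224.13.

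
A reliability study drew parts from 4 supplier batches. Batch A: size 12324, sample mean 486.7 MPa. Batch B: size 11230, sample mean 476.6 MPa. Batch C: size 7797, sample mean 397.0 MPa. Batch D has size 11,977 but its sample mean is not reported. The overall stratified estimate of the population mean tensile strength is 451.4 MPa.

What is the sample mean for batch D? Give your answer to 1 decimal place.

426.9

Σ Nₕx̄ₕ = N·μ, so 11977·x̄_D = 43328·451.4 − (12324·486.7 + 11230·476.6 + 7797·397.0).
= 19558259.2 − 14445717.8 = 5112541.4.
x̄_D = 5112541.4 / 11977 = 426.863... → 426.9.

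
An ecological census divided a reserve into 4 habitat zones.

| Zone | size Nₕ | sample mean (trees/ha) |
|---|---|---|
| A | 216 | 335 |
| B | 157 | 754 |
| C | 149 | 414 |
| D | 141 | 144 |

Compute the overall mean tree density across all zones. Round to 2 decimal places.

411.35

x̄_st = (Σ Nₕx̄ₕ) / (Σ Nₕ) = (216·335 + 157·754 + 149·414 + 141·144) / 663
= 272728 / 663 = 411.3544... → 411.35.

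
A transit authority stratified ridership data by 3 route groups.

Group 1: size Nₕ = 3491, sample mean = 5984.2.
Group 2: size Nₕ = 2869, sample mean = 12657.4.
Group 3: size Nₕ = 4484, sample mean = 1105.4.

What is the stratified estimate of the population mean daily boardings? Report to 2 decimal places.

x̄_st = (Σ Nₕx̄ₕ) / (Σ Nₕ) = (3491·5984.2 + 2869·12657.4 + 4484·1105.4) / 10844
= 62161536.4 / 10844 = 5732.3438... → 5732.34.

5732.34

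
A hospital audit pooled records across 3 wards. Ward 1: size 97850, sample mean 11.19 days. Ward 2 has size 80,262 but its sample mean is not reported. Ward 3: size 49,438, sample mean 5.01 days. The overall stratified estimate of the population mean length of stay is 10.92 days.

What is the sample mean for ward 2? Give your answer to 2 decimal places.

14.23

Σ Nₕx̄ₕ = N·μ, so 80262·x̄_2 = 227550·10.92 − (97850·11.19 + 49438·5.01).
= 2484846 − 1342625.88 = 1142220.12.
x̄_2 = 1142220.12 / 80262 = 14.2311... → 14.23.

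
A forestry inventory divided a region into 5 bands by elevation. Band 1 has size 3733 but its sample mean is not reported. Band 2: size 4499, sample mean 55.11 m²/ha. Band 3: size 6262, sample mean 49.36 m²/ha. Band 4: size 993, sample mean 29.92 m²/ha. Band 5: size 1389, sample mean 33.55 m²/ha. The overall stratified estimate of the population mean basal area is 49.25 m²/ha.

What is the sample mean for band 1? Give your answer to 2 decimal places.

52.99

N = 3733 + 4499 + 6262 + 993 + 1389 = 16876.
Overall total = μ·N = 49.25·16876 = 831143.
Subtract the known strata: 4499·55.11 + 6262·49.36 + 993·29.92 + 1389·33.55 = 633343.72.
Remaining total for band 1: 831143 − 633343.72 = 197799.28.
Divide by its size: 197799.28 / 3733 = 52.9867... → 52.99.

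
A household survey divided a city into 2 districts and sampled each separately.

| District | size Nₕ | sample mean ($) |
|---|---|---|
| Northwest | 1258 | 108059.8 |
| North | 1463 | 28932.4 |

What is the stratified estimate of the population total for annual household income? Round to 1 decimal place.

178267329.6

Estimate total by summing Nₕ·x̄ₕ over strata.
1258·108059.8 + 1463·28932.4 = 135939228.4 + 42328101.2 = 178267329.6.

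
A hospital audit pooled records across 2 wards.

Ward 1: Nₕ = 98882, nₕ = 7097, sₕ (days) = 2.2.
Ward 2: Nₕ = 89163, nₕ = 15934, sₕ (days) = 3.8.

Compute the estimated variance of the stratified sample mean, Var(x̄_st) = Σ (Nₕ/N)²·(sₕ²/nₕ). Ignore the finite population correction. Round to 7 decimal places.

0.0003923

N = 188045; Wₕ = Nₕ/N.
ward 1: (98882/188045)²·2.2²/7097 = 0.0001885738
ward 2: (89163/188045)²·3.8²/15934 = 0.0002037456
Sum = 0.0003923194 → 0.0003923.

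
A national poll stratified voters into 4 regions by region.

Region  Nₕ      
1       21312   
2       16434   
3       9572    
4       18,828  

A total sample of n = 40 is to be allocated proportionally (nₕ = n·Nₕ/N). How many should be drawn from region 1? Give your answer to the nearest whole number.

N = 21312 + 16434 + 9572 + 18828 = 66146.
n_1 = 40·21312/66146 = 12.888... → 13.

13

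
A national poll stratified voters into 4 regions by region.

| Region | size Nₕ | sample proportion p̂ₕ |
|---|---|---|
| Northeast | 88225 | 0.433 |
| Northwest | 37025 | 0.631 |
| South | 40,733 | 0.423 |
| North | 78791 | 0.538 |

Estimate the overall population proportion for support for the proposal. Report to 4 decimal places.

Wₕ = Nₕ/N with N = 244774: 0.3604, 0.1513, 0.1664, 0.3219.
p̂_st = 0.3604·0.433 + 0.1513·0.631 + 0.1664·0.423 + 0.3219·0.538 ≈ 0.495085... → 0.4951.

0.4951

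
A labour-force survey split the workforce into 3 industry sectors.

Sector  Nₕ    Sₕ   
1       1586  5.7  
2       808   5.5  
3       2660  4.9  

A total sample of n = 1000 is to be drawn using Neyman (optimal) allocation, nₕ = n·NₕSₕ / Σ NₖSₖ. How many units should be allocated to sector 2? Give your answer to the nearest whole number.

168

1: NₕSₕ = 1586·5.7 = 9040.2
2: NₕSₕ = 808·5.5 = 4444
3: NₕSₕ = 2660·4.9 = 13034
Σ NₕSₕ = 26518.2.
n_2 = 1000·4444/26518.2 = 167.583... → 168.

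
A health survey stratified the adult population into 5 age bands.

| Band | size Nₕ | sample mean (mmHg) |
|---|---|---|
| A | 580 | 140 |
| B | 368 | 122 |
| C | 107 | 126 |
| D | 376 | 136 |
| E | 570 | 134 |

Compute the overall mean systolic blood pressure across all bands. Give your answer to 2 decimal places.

133.48

N = 2001; weights Wₕ = Nₕ/N = (0.2899, 0.1839, 0.0535, 0.1879, 0.2849).
x̄_st = Σ Wₕ·x̄ₕ = 0.2899·140 + 0.1839·122 + 0.0535·126 + 0.1879·136 + 0.2849·134 ≈ 133.4803...
→ 133.48.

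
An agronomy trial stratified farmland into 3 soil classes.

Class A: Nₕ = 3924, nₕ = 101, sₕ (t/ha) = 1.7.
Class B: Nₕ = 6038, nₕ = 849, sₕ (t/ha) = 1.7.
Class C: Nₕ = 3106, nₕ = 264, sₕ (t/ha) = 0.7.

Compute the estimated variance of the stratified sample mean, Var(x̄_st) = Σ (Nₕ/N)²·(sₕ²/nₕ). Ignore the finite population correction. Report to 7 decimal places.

N = 13068. Term for each stratum: Wₕ²sₕ²/nₕ.
Var(x̄_st) = 0.0025799793 + 0.0007267049 + 0.0001048520 = 0.0034115362 → 0.0034115.

0.0034115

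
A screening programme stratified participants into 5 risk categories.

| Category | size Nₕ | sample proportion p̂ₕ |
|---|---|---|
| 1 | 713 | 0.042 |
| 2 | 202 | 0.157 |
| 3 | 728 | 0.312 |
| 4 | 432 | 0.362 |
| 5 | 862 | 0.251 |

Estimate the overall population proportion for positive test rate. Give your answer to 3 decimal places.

0.225

N = 713 + 202 + 728 + 432 + 862 = 2937.
Overall proportion = Σ (Nₕ/N)·p̂ₕ.
Σ Nₕp̂ₕ = 29.946 + 31.714 + 227.136 + 156.384 + 216.362 = 661.542.
661.542 / 2937 = 0.22524... → 0.225.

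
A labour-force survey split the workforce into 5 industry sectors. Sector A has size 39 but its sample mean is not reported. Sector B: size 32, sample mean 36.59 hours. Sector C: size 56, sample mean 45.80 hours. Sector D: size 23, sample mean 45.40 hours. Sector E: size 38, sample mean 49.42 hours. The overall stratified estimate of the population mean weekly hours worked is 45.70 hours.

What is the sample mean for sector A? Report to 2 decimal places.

49.58

N = 39 + 32 + 56 + 23 + 38 = 188.
Overall total = μ·N = 45.70·188 = 8591.6.
Subtract the known strata: 32·36.59 + 56·45.80 + 23·45.40 + 38·49.42 = 6657.84.
Remaining total for sector A: 8591.6 − 6657.84 = 1933.76.
Divide by its size: 1933.76 / 39 = 49.5836... → 49.58.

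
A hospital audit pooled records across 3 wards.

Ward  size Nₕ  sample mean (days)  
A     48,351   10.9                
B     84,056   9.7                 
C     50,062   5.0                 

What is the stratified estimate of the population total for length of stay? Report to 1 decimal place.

1592679.1

A: 48351·10.9 = 527025.9
B: 84056·9.7 = 815343.2
C: 50062·5.0 = 250310
τ̂ = Σ Nₕx̄ₕ = 1592679.1.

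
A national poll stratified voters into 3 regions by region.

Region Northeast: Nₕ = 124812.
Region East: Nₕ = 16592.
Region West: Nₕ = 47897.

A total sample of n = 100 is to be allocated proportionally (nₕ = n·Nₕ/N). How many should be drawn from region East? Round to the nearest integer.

N = 124812 + 16592 + 47897 = 189301.
n_East = 100·16592/189301 = 8.765... → 9.

9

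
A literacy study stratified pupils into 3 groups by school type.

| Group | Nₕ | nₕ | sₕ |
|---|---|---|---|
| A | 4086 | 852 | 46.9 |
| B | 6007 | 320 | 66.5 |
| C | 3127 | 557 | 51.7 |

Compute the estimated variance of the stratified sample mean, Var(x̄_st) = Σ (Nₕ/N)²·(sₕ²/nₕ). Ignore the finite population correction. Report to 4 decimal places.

N = 13220; Wₕ = Nₕ/N.
group A: (4086/13220)²·46.9²/852 = 0.2466266
group B: (6007/13220)²·66.5²/320 = 2.8532884
group C: (3127/13220)²·51.7²/557 = 0.2684842
Sum = 3.3683992 → 3.3684.

3.3684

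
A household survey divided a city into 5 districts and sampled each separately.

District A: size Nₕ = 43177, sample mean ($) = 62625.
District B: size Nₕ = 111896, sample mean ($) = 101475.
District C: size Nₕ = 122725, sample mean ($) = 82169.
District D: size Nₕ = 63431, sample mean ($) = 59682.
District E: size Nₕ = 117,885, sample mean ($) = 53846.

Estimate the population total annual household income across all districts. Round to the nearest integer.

Population total = Σ Nₕ·x̄ₕ (each stratum's size times its mean).
43177·62625 + 111896·101475 + 122725·82169 + 63431·59682 + 117885·53846 = 2703959625 + 11354646600 + 10084190525 + 3785688942 + 6347635710 = 34276121402.

34276121402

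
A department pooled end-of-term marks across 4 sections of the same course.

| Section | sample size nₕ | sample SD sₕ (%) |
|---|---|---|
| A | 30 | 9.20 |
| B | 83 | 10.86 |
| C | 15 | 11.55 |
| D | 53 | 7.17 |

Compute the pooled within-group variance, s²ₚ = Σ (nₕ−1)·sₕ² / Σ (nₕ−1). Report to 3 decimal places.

94.161

Degrees of freedom: 29 + 82 + 14 + 52 = 177.
Σ(nₕ−1)sₕ² = 29·84.64 + 82·117.9396 + 14·133.4025 + 52·51.4089 = 16666.505.
s²ₚ = 16666.505 / 177 = 94.16105... → 94.161.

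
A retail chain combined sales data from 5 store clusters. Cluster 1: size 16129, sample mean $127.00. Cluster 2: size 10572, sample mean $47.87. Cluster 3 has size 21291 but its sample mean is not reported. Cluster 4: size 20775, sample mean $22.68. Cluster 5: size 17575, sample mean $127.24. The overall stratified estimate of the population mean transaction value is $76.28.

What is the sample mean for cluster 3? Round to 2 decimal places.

N = 16129 + 10572 + 21291 + 20775 + 17575 = 86342.
Overall total = μ·N = 76.28·86342 = 6586167.76.
Subtract the known strata: 16129·127.00 + 10572·47.87 + 20775·22.68 + 17575·127.24 = 5261884.64.
Remaining total for cluster 3: 6586167.76 − 5261884.64 = 1324283.12.
Divide by its size: 1324283.12 / 21291 = 62.1992... → 62.20.

62.20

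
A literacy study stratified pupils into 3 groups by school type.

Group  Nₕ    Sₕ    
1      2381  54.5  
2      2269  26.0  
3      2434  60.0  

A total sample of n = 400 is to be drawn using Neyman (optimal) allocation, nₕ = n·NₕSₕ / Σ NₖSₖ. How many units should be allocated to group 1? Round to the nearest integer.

Σ NₕSₕ = 2381·54.5 + 2269·26.0 + 2434·60.0 = 334798.5.
Share for 1: 129764.5/334798.5 = 0.38759.
n_1 = 400 × 0.38759 = 155.036... → 155.

155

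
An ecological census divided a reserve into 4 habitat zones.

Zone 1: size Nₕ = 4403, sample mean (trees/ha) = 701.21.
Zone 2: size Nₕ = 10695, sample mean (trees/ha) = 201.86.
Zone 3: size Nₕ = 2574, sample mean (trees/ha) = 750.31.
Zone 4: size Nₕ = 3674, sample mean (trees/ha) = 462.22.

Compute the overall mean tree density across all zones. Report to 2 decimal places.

415.81

N = 4403 + 10695 + 2574 + 3674 = 21346.
The stratified mean weights each stratum mean by its population share Nₕ/N.
Σ Nₕx̄ₕ = 4403·701.21 + 10695·201.86 + 2574·750.31 + 3674·462.22 = 3087427.63 + 2158892.7 + 1931297.94 + 1698196.28 = 8875814.55.
Divide by N: 8875814.55 / 21346 = 415.8069... → 415.81.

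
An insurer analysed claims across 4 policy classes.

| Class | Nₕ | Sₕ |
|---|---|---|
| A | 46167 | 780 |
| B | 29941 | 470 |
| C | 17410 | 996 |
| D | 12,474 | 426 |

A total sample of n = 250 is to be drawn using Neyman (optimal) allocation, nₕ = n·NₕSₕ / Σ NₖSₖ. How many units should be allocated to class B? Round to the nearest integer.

48

Σ NₕSₕ = 46167·780 + 29941·470 + 17410·996 + 12474·426 = 72736814.
Share for B: 14072270/72736814 = 0.19347.
n_B = 250 × 0.19347 = 48.367... → 48.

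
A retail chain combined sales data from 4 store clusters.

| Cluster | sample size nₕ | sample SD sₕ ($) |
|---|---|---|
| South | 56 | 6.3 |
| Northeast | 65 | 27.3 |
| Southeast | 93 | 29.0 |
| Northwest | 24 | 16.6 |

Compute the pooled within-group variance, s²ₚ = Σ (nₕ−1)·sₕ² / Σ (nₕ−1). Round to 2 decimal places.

570.90

Degrees of freedom: 55 + 64 + 92 + 23 = 234.
Σ(nₕ−1)sₕ² = 55·39.69 + 64·745.29 + 92·841 + 23·275.56 = 133591.39.
s²ₚ = 133591.39 / 234 = 570.9034... → 570.90.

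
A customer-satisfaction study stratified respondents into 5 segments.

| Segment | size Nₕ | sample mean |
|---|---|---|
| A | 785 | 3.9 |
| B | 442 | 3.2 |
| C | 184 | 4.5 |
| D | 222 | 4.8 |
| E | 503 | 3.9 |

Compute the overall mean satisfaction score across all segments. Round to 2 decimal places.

3.90

N = 2136; weights Wₕ = Nₕ/N = (0.3675, 0.2069, 0.0861, 0.1039, 0.2355).
x̄_st = Σ Wₕ·x̄ₕ = 0.3675·3.9 + 0.2069·3.2 + 0.0861·4.5 + 0.1039·4.8 + 0.2355·3.9 ≈ 3.9004...
→ 3.90.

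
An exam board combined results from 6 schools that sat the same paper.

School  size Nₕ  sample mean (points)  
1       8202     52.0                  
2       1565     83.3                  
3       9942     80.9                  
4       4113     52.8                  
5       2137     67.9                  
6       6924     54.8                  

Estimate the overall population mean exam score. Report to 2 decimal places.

N = 32883; weights Wₕ = Nₕ/N = (0.2494, 0.0476, 0.3023, 0.1251, 0.0650, 0.2106).
x̄_st = Σ Wₕ·x̄ₕ = 0.2494·52.0 + 0.0476·83.3 + 0.3023·80.9 + 0.1251·52.8 + 0.0650·67.9 + 0.2106·54.8 ≈ 63.9504...
→ 63.95.

63.95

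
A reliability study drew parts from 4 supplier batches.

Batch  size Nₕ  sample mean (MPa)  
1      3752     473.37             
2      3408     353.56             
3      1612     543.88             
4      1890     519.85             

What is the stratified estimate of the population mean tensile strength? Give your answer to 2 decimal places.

453.97

N = 10662; weights Wₕ = Nₕ/N = (0.3519, 0.3196, 0.1512, 0.1773).
x̄_st = Σ Wₕ·x̄ₕ = 0.3519·473.37 + 0.3196·353.56 + 0.1512·543.88 + 0.1773·519.85 ≈ 453.9737...
→ 453.97.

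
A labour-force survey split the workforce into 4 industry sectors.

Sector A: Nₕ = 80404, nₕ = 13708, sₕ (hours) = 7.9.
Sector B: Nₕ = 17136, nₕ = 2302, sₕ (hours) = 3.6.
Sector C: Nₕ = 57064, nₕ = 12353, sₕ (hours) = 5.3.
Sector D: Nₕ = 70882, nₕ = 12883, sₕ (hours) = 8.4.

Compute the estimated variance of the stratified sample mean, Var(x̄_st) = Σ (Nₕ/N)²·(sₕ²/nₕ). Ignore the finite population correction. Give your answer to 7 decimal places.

0.0012983

N = 225486. Term for each stratum: Wₕ²sₕ²/nₕ.
Var(x̄_st) = 0.0005788902 + 0.0000325147 + 0.0001456346 + 0.0005412206 = 0.0012982601 → 0.0012983.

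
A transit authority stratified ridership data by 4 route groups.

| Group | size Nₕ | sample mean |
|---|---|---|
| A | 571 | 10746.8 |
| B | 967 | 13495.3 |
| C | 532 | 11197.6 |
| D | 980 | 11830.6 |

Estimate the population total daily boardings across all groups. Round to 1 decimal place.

Population total = Σ Nₕ·x̄ₕ (each stratum's size times its mean).
571·10746.8 + 967·13495.3 + 532·11197.6 + 980·11830.6 = 6136422.8 + 13049955.1 + 5957123.2 + 11593988 = 36737489.1.

36737489.1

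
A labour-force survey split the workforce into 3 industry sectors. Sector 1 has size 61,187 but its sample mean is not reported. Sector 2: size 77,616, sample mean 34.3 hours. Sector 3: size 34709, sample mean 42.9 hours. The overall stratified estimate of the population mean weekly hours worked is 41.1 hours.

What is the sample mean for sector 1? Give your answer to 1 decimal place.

48.7

Σ Nₕx̄ₕ = N·μ, so 61187·x̄_1 = 173512·41.1 − (77616·34.3 + 34709·42.9).
= 7131343.2 − 4151244.9 = 2980098.3.
x̄_1 = 2980098.3 / 61187 = 48.705... → 48.7.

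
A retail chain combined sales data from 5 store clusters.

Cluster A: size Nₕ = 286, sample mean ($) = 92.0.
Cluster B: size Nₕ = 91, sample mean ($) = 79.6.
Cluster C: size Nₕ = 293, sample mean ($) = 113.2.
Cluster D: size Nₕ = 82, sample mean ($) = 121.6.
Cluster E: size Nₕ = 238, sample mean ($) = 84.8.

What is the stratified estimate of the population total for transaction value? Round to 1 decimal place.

A: 286·92.0 = 26312
B: 91·79.6 = 7243.6
C: 293·113.2 = 33167.6
D: 82·121.6 = 9971.2
E: 238·84.8 = 20182.4
τ̂ = Σ Nₕx̄ₕ = 96876.8.

96876.8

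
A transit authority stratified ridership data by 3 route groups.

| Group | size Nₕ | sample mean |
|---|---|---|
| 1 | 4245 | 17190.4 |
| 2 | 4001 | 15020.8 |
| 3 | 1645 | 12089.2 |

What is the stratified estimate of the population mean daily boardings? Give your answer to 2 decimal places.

N = 4245 + 4001 + 1645 = 9891.
The stratified mean weights each stratum mean by its population share Nₕ/N.
Σ Nₕx̄ₕ = 4245·17190.4 + 4001·15020.8 + 1645·12089.2 = 72973248 + 60098220.8 + 19886734 = 152958202.8.
Divide by N: 152958202.8 / 9891 = 15464.3820... → 15464.38.

15464.38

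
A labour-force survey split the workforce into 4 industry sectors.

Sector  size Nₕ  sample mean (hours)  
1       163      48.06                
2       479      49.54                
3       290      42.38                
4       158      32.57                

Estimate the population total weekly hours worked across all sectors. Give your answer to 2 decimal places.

48999.70

Estimate total by summing Nₕ·x̄ₕ over strata.
163·48.06 + 479·49.54 + 290·42.38 + 158·32.57 = 7833.78 + 23729.66 + 12290.2 + 5146.06 = 48999.70.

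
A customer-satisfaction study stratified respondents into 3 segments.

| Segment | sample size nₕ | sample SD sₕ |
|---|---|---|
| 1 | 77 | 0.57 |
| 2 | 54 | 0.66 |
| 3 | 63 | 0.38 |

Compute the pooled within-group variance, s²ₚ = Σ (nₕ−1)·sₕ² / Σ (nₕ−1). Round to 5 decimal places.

1: (77−1)·0.57² = 76·0.3249 = 24.6924
2: (54−1)·0.66² = 53·0.4356 = 23.0868
3: (63−1)·0.38² = 62·0.1444 = 8.9528
Numerator = 56.732; denominator = Σ(nₕ−1) = 191.
s²ₚ = 56.732/191 = 0.2970262... → 0.29703.

0.29703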